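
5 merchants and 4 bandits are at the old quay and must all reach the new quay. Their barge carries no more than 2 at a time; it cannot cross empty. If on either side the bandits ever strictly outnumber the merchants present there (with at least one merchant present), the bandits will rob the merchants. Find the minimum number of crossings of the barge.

15

Counting alone: each trip to the new quay takes at most 2 across and each return brings at least 1 back, so after t trips out (and t−1 returns) at most 2t − (t−1) of the 9 are across; that first reaches 9 at t = 8, so at least 15 crossings are needed.
The plan below uses exactly 15 crossings, so it is optimal:
1. 2 bandits → the new quay.  (the old quay: 5M 2B; the new quay: 0M 2B)
2. 1 bandit ← the old quay.  (the old quay: 5M 3B; the new quay: 0M 1B)
3. 2 bandits → the new quay.  (the old quay: 5M 1B; the new quay: 0M 3B)
4. 1 bandit ← the old quay.  (the old quay: 5M 2B; the new quay: 0M 2B)
5. 2 merchants → the new quay.  (the old quay: 3M 2B; the new quay: 2M 2B)
6. 1 bandit ← the old quay.  (the old quay: 3M 3B; the new quay: 2M 1B)
7. 1 merchant and 1 bandit → the new quay.  (the old quay: 2M 2B; the new quay: 3M 2B)
8. 1 merchant ← the old quay.  (the old quay: 3M 2B; the new quay: 2M 2B)
9. 1 merchant and 1 bandit → the new quay.  (the old quay: 2M 1B; the new quay: 3M 3B)
10. 1 bandit ← the old quay.  (the old quay: 2M 2B; the new quay: 3M 2B)
11. 1 merchant and 1 bandit → the new quay.  (the old quay: 1M 1B; the new quay: 4M 3B)
12. 1 merchant ← the old quay.  (the old quay: 2M 1B; the new quay: 3M 3B)
13. 1 merchant and 1 bandit → the new quay.  (the old quay: 1M 0B; the new quay: 4M 4B)
14. 1 bandit ← the old quay.  (the old quay: 1M 1B; the new quay: 4M 3B)
15. 1 merchant and 1 bandit → the new quay.  (the old quay: 0M 0B; the new quay: 5M 4B)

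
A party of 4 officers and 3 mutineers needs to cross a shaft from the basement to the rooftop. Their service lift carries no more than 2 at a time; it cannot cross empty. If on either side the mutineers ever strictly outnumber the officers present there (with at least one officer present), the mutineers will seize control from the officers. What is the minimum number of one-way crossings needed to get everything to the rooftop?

Counting alone: each trip to the rooftop takes at most 2 across and each return brings at least 1 back, so after t trips out (and t−1 returns) at most 2t − (t−1) of the 7 are across; that first reaches 7 at t = 6, so at least 11 crossings are needed.
The plan below uses exactly 11 crossings, so it is optimal:
1. 2 mutineers → the rooftop.  (the basement: 4O 1M; the rooftop: 0O 2M)
2. 1 mutineer ← the basement.  (the basement: 4O 2M; the rooftop: 0O 1M)
3. 2 mutineers → the rooftop.  (the basement: 4O 0M; the rooftop: 0O 3M)
4. 1 mutineer ← the basement.  (the basement: 4O 1M; the rooftop: 0O 2M)
5. 2 officers → the rooftop.  (the basement: 2O 1M; the rooftop: 2O 2M)
6. 1 mutineer ← the basement.  (the basement: 2O 2M; the rooftop: 2O 1M)
7. 1 officer and 1 mutineer → the rooftop.  (the basement: 1O 1M; the rooftop: 3O 2M)
8. 1 officer ← the basement.  (the basement: 2O 1M; the rooftop: 2O 2M)
9. 1 officer and 1 mutineer → the rooftop.  (the basement: 1O 0M; the rooftop: 3O 3M)
10. 1 mutineer ← the basement.  (the basement: 1O 1M; the rooftop: 3O 2M)
11. 1 officer and 1 mutineer → the rooftop.  (the basement: 0O 0M; the rooftop: 4O 3M)

11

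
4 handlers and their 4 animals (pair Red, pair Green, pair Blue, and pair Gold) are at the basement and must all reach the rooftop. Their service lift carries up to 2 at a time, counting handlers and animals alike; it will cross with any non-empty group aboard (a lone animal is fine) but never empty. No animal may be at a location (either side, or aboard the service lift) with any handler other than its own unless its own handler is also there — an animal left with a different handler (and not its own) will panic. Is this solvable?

No

Following every safe sequence of crossings from the start, the most of the 8 that can be at the rooftop as the service lift arrives there on crossings 1, 3, 5 is 2, 3, 4 respectively; the best ever achieved is 4 of 8.
From crossing 7 on, no configuration arises that was not already reachable earlier: only 44 distinct safe configurations (who is on which side, and where the service lift is) can ever be reached, none of them has everyone across, and every continuation just revisits them. So no valid plan exists.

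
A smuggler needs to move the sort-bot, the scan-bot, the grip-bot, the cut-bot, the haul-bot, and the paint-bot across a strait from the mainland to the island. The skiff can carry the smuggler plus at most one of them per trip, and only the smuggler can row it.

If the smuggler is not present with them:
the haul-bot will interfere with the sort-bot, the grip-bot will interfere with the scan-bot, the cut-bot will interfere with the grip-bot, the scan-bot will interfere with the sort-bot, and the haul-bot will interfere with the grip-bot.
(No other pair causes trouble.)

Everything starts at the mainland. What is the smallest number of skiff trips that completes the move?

impossible

Whatever the first load, the items left behind include a forbidden pair without the smuggler. No opening move is safe, so no plan exists.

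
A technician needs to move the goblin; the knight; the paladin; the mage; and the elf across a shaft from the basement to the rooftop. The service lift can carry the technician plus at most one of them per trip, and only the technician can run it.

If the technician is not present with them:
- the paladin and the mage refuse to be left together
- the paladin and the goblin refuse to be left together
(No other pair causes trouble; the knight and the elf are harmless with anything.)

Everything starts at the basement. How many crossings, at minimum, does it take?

11

Counting alone: the technician can take at most 1 across per trip to the rooftop, so moving all 5 needs at least 5 loaded trips out, with a return between consecutive ones — at least 9 crossings.
The safety rule pushes this higher. Following every safe sequence of crossings, the most of the 5 that can be at the rooftop as the service lift arrives there on crossing 9 is 4 — never all 5.
So no plan with fewer than 11 crossings exists, and this one achieves 11:
1. Technician goes to the rooftop with the paladin.
2. Technician goes back to the basement alone.
3. Technician goes to the rooftop with the goblin.
4. Technician goes back to the basement with the paladin.
5. Technician goes to the rooftop with the mage.
6. Technician goes back to the basement alone.
7. Technician goes to the rooftop with the knight.
8. Technician goes back to the basement alone.
9. Technician goes to the rooftop with the elf.
10. Technician goes back to the basement alone.
11. Technician goes to the rooftop with the paladin.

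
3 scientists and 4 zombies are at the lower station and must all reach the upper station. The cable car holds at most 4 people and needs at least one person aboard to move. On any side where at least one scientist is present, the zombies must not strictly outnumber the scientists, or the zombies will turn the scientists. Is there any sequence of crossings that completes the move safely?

No

The zombies already outnumber the scientists at the lower station before anyone moves, so the starting position itself is disallowed.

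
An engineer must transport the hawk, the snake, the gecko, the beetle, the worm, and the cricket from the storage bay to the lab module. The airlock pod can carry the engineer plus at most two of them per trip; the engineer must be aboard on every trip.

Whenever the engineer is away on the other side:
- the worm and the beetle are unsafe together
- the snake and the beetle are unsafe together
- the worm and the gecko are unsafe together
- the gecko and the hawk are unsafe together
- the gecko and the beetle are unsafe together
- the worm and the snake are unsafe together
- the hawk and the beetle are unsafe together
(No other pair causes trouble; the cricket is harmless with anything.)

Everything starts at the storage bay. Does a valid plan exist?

No

Whatever the first load, the items left behind include a forbidden pair without the engineer. No opening move is safe, so no plan exists.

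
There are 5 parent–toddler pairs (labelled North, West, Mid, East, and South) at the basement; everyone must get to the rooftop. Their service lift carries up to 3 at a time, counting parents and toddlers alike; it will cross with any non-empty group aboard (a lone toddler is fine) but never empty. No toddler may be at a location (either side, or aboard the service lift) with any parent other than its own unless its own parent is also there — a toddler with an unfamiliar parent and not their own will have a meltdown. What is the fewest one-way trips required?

11

Counting alone: each trip to the rooftop takes at most 3 across and each return brings at least 1 back, so after t trips out (and t−1 returns) at most 3t − (t−1) of the 10 are across; that first reaches 10 at t = 5, so at least 9 crossings are needed.
The safety rule pushes this higher. Following every safe sequence of crossings, the most of the 10 that can be at the rooftop as the service lift arrives there on crossing 9 is 9 — never all 10.
So no plan with fewer than 11 crossings exists, and this one achieves 11:
1. parent North and toddler North cross → the rooftop.
2. parent North crosses ← the basement.
3. toddler East, toddler Mid, and toddler West cross → the rooftop.
4. toddler North crosses ← the basement.
5. parent East, parent Mid, and parent West cross → the rooftop.
6. parent West and toddler West cross ← the basement.
7. parent North, parent South, and parent West cross → the rooftop.
8. toddler Mid crosses ← the basement.
9. toddler North and toddler West cross → the rooftop.
10. toddler North crosses ← the basement.
11. toddler Mid, toddler North, and toddler South cross → the rooftop.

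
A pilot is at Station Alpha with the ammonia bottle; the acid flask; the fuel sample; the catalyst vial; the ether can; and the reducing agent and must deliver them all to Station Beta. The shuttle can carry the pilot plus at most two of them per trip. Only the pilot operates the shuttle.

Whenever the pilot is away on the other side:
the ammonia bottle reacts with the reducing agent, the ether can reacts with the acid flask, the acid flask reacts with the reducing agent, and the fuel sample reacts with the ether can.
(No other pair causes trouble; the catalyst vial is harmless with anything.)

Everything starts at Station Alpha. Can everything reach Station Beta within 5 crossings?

Counting alone: the pilot can take at most 2 across per trip to Station Beta, so moving all 6 needs at least 3 loaded trips out, with a return between consecutive ones — at least 5 crossings.
The safety rule pushes this higher. Following every safe sequence of crossings, the most of the 6 that can be at Station Beta as the shuttle arrives there on crossing 5 is 5 — never all 6.
So the move cannot be finished within 5 crossings. (The shortest complete plan takes 7:)
1. Pilot goes to Station Beta with the ether can and the reducing agent.  [Station Alpha: the acid flask, the ammonia bottle, the catalyst vial, the fuel sample | Station Beta: the ether can, the reducing agent]
2. Pilot goes back to Station Alpha alone.  [Station Alpha: the acid flask, the ammonia bottle, the catalyst vial, the fuel sample | Station Beta: the ether can, the reducing agent]
3. Pilot goes to Station Beta with the acid flask and the ammonia bottle.  [Station Alpha: the catalyst vial, the fuel sample | Station Beta: the acid flask, the ammonia bottle, the ether can, the reducing agent]
4. Pilot goes back to Station Alpha with the ether can and the reducing agent.  [Station Alpha: the catalyst vial, the ether can, the fuel sample, the reducing agent | Station Beta: the acid flask, the ammonia bottle]
5. Pilot goes to Station Beta with the catalyst vial and the fuel sample.  [Station Alpha: the ether can, the reducing agent | Station Beta: the acid flask, the ammonia bottle, the catalyst vial, the fuel sample]
6. Pilot goes back to Station Alpha alone.  [Station Alpha: the ether can, the reducing agent | Station Beta: the acid flask, the ammonia bottle, the catalyst vial, the fuel sample]
7. Pilot goes to Station Beta with the ether can and the reducing agent.  [Station Alpha: — | Station Beta: the acid flask, the ammonia bottle, the catalyst vial, the ether can, the fuel sample, the reducing agent]

No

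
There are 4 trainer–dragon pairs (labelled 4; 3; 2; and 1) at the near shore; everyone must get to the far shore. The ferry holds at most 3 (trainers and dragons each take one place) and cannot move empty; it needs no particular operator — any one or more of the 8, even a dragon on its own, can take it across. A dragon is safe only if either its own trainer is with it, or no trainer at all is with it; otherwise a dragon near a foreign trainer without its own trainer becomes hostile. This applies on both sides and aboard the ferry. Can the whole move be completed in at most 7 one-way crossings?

No

Counting alone: each trip to the far shore takes at most 3 across and each return brings at least 1 back, so after t trips out (and t−1 returns) at most 3t − (t−1) of the 8 are across; that first reaches 8 at t = 4, so at least 7 crossings are needed.
The safety rule pushes this higher. Following every safe sequence of crossings, the most of the 8 that can be at the far shore as the ferry arrives there on crossing 7 is 7 — never all 8.
So the move cannot be finished within 7 crossings. (The shortest complete plan takes 9:)
1. dragon 4 and trainer 4 cross → the far shore.
2. trainer 4 crosses ← the near shore.
3. dragon 3, trainer 3, and trainer 4 cross → the far shore.
4. dragon 4 and trainer 4 cross ← the near shore.
5. trainer 1, trainer 2, and trainer 4 cross → the far shore.
6. dragon 3 crosses ← the near shore.
7. dragon 3 and dragon 4 cross → the far shore.
8. dragon 4 crosses ← the near shore.
9. dragon 1, dragon 2, and dragon 4 cross → the far shore.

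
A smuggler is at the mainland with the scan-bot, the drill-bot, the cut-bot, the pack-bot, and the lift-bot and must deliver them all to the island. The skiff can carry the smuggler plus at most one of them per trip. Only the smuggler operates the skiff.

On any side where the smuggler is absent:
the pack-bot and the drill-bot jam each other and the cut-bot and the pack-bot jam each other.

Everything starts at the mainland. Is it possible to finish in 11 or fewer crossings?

Yes — this plan uses 11 crossings (≤ 11):
1. Smuggler goes to the island with the pack-bot.  [the mainland: the cut-bot, the drill-bot, the lift-bot, the scan-bot | the island: the pack-bot]
2. Smuggler goes back to the mainland alone.  [the mainland: the cut-bot, the drill-bot, the lift-bot, the scan-bot | the island: the pack-bot]
3. Smuggler goes to the island with the scan-bot.  [the mainland: the cut-bot, the drill-bot, the lift-bot | the island: the pack-bot, the scan-bot]
4. Smuggler goes back to the mainland alone.  [the mainland: the cut-bot, the drill-bot, the lift-bot | the island: the pack-bot, the scan-bot]
5. Smuggler goes to the island with the drill-bot.  [the mainland: the cut-bot, the lift-bot | the island: the drill-bot, the pack-bot, the scan-bot]
6. Smuggler goes back to the mainland with the pack-bot.  [the mainland: the cut-bot, the lift-bot, the pack-bot | the island: the drill-bot, the scan-bot]
7. Smuggler goes to the island with the cut-bot.  [the mainland: the lift-bot, the pack-bot | the island: the cut-bot, the drill-bot, the scan-bot]
8. Smuggler goes back to the mainland alone.  [the mainland: the lift-bot, the pack-bot | the island: the cut-bot, the drill-bot, the scan-bot]
9. Smuggler goes to the island with the lift-bot.  [the mainland: the pack-bot | the island: the cut-bot, the drill-bot, the lift-bot, the scan-bot]
10. Smuggler goes back to the mainland alone.  [the mainland: the pack-bot | the island: the cut-bot, the drill-bot, the lift-bot, the scan-bot]
11. Smuggler goes to the island with the pack-bot.  [the mainland: — | the island: the cut-bot, the drill-bot, the lift-bot, the pack-bot, the scan-bot]

Yes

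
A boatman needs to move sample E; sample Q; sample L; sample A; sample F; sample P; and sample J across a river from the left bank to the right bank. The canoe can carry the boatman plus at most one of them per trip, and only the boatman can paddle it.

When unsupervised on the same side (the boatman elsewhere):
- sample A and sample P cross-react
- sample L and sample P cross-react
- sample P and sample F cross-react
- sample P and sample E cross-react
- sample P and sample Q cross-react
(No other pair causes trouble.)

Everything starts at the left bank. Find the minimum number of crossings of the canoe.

impossible

Following every safe sequence of crossings from the start, the most of the 7 that can be at the right bank as the canoe arrives there on crossings 1, 3, 5 is 1, 2, 3 respectively; the best ever achieved is 3 of 7.
From crossing 7 on, no configuration arises that was not already reachable earlier: only 26 distinct safe configurations (who is on which side, and where the canoe is) can ever be reached, none of them has everyone across, and every continuation just revisits them. So no valid plan exists.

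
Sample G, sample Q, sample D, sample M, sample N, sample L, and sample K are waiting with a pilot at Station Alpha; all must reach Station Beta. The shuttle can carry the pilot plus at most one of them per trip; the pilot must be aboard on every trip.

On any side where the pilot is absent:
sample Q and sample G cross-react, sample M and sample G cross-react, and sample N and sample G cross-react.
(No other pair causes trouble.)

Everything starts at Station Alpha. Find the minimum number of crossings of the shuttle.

impossible

Following every safe sequence of crossings from the start, the most of the 7 that can be at Station Beta as the shuttle arrives there on crossings 1, 3, 5, 7, 9 is 1, 2, 3, 4, 5 respectively; the best ever achieved is 5 of 7.
From crossing 11 on, no configuration arises that was not already reachable earlier: only 72 distinct safe configurations (who is on which side, and where the shuttle is) can ever be reached, none of them has everyone across, and every continuation just revisits them. So no valid plan exists.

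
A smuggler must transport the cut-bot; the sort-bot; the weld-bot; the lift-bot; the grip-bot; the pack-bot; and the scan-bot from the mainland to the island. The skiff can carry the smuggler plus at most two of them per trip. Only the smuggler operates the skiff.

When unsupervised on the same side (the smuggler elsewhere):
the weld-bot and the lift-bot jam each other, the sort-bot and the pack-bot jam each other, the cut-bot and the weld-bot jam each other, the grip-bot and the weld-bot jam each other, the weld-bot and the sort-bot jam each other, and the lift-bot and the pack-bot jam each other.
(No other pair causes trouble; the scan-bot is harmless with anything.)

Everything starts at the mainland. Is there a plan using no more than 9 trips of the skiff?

Yes

Yes — this plan uses 9 crossings (≤ 9):
1. Smuggler goes to the island with the pack-bot and the weld-bot.
2. Smuggler goes back to the mainland alone.
3. Smuggler goes to the island with the scan-bot.
4. Smuggler goes back to the mainland alone.
5. Smuggler goes to the island with the cut-bot and the sort-bot.
6. Smuggler goes back to the mainland with the pack-bot and the weld-bot.
7. Smuggler goes to the island with the grip-bot and the lift-bot.
8. Smuggler goes back to the mainland alone.
9. Smuggler goes to the island with the pack-bot and the weld-bot.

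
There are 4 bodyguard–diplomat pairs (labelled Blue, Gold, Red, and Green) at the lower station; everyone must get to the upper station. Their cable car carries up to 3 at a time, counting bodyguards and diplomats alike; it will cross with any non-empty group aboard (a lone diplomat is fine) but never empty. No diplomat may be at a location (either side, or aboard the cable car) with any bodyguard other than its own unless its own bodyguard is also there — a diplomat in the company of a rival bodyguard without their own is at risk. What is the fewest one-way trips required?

9

Counting alone: each trip to the upper station takes at most 3 across and each return brings at least 1 back, so after t trips out (and t−1 returns) at most 3t − (t−1) of the 8 are across; that first reaches 8 at t = 4, so at least 7 crossings are needed.
The safety rule pushes this higher. Following every safe sequence of crossings, the most of the 8 that can be at the upper station as the cable car arrives there on crossing 7 is 7 — never all 8.
So no plan with fewer than 9 crossings exists, and this one achieves 9:
1. bodyguard Blue and diplomat Blue cross → the upper station.
2. bodyguard Blue crosses ← the lower station.
3. bodyguard Blue, bodyguard Gold, and diplomat Gold cross → the upper station.
4. bodyguard Blue and diplomat Blue cross ← the lower station.
5. bodyguard Blue, bodyguard Green, and bodyguard Red cross → the upper station.
6. diplomat Gold crosses ← the lower station.
7. diplomat Blue and diplomat Gold cross → the upper station.
8. diplomat Blue crosses ← the lower station.
9. diplomat Blue, diplomat Green, and diplomat Red cross → the upper station.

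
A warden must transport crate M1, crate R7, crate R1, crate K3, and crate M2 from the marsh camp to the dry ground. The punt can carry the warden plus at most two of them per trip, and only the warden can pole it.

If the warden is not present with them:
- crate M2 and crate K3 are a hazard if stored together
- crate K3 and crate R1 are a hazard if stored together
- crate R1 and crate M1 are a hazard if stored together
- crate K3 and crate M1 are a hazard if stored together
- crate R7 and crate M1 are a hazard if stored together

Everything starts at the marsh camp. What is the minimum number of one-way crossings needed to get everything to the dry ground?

Counting alone: the warden can take at most 2 across per trip to the dry ground, so moving all 5 needs at least 3 loaded trips out, with a return between consecutive ones — at least 5 crossings.
The safety rule pushes this higher. Following every safe sequence of crossings, the most of the 5 that can be at the dry ground as the punt arrives there on crossing 5 is 4 — never all 5.
So no plan with fewer than 7 crossings exists, and this one achieves 7:
1. Warden goes to the dry ground with crate K3 and crate M1.  [the marsh camp: crate M2, crate R1, crate R7 | the dry ground: crate K3, crate M1]
2. Warden goes back to the marsh camp with crate M1.  [the marsh camp: crate M1, crate M2, crate R1, crate R7 | the dry ground: crate K3]
3. Warden goes to the dry ground with crate M1 and crate R7.  [the marsh camp: crate M2, crate R1 | the dry ground: crate K3, crate M1, crate R7]
4. Warden goes back to the marsh camp with crate M1.  [the marsh camp: crate M1, crate M2, crate R1 | the dry ground: crate K3, crate R7]
5. Warden goes to the dry ground with crate M2 and crate R1.  [the marsh camp: crate M1 | the dry ground: crate K3, crate M2, crate R1, crate R7]
6. Warden goes back to the marsh camp with crate K3.  [the marsh camp: crate K3, crate M1 | the dry ground: crate M2, crate R1, crate R7]
7. Warden goes to the dry ground with crate K3 and crate M1.  [the marsh camp: — | the dry ground: crate K3, crate M1, crate M2, crate R1, crate R7]

7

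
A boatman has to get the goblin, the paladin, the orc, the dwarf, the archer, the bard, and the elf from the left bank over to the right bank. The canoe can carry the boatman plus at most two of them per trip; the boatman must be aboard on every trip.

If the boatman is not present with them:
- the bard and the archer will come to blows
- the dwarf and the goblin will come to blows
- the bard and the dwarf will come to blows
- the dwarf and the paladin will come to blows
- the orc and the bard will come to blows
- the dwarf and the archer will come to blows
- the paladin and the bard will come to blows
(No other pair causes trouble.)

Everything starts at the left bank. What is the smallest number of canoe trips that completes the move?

11

Counting alone: the boatman can take at most 2 across per trip to the right bank, so moving all 7 needs at least 4 loaded trips out, with a return between consecutive ones — at least 7 crossings.
The safety rule pushes this higher. Following every safe sequence of crossings, the most of the 7 that can be at the right bank as the canoe arrives there on crossings 7, 9 is 5, 6 respectively — never all 7.
So no plan with fewer than 11 crossings exists, and this one achieves 11:
1. Boatman goes to the right bank with the bard and the dwarf.
2. Boatman goes back to the left bank with the dwarf.
3. Boatman goes to the right bank with the dwarf and the goblin.
4. Boatman goes back to the left bank with the dwarf.
5. Boatman goes to the right bank with the archer and the paladin.
6. Boatman goes back to the left bank with the bard.
7. Boatman goes to the right bank with the dwarf and the orc.
8. Boatman goes back to the left bank with the dwarf.
9. Boatman goes to the right bank with the dwarf and the elf.
10. Boatman goes back to the left bank with the dwarf.
11. Boatman goes to the right bank with the bard and the dwarf.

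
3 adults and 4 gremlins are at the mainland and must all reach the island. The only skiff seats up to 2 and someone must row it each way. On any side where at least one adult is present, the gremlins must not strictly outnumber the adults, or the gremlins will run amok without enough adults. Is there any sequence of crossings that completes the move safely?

No

The gremlins already outnumber the adults at the mainland before anyone moves, so the starting position itself is disallowed.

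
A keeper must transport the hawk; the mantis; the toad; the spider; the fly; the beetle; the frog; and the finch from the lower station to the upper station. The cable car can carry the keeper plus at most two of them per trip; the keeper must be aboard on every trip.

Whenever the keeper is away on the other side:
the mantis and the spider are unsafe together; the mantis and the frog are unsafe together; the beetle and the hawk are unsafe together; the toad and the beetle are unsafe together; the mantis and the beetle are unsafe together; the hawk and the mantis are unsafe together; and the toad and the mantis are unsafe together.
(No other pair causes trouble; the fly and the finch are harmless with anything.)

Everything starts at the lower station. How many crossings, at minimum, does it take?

Counting alone: the keeper can take at most 2 across per trip to the upper station, so moving all 8 needs at least 4 loaded trips out, with a return between consecutive ones — at least 7 crossings.
The safety rule pushes this higher. Following every safe sequence of crossings, the most of the 8 that can be at the upper station as the cable car arrives there on crossings 7, 9, 11 is 5, 6, 7 respectively — never all 8.
So no plan with fewer than 13 crossings exists, and this one achieves 13:
1. Keeper goes to the upper station with the beetle and the mantis.
2. Keeper goes back to the lower station with the mantis.
3. Keeper goes to the upper station with the mantis and the spider.
4. Keeper goes back to the lower station with the mantis.
5. Keeper goes to the upper station with the fly and the mantis.
6. Keeper goes back to the lower station with the mantis.
7. Keeper goes to the upper station with the frog and the mantis.
8. Keeper goes back to the lower station with the mantis.
9. Keeper goes to the upper station with the hawk and the toad.
10. Keeper goes back to the lower station with the beetle.
11. Keeper goes to the upper station with the finch and the mantis.
12. Keeper goes back to the lower station with the mantis.
13. Keeper goes to the upper station with the beetle and the mantis.

13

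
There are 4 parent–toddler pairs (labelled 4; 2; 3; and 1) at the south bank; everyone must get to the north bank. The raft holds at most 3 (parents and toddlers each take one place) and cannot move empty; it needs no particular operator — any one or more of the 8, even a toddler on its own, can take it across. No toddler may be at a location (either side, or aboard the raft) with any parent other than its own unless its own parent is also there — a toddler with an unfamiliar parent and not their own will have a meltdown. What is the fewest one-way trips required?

Counting alone: each trip to the north bank takes at most 3 across and each return brings at least 1 back, so after t trips out (and t−1 returns) at most 3t − (t−1) of the 8 are across; that first reaches 8 at t = 4, so at least 7 crossings are needed.
The safety rule pushes this higher. Following every safe sequence of crossings, the most of the 8 that can be at the north bank as the raft arrives there on crossing 7 is 7 — never all 8.
So no plan with fewer than 9 crossings exists, and this one achieves 9:
1. parent 4 and toddler 4 cross → the north bank.
2. parent 4 crosses ← the south bank.
3. parent 2, parent 4, and toddler 2 cross → the north bank.
4. parent 4 and toddler 4 cross ← the south bank.
5. parent 1, parent 3, and parent 4 cross → the north bank.
6. toddler 2 crosses ← the south bank.
7. toddler 2 and toddler 4 cross → the north bank.
8. toddler 4 crosses ← the south bank.
9. toddler 1, toddler 3, and toddler 4 cross → the north bank.

9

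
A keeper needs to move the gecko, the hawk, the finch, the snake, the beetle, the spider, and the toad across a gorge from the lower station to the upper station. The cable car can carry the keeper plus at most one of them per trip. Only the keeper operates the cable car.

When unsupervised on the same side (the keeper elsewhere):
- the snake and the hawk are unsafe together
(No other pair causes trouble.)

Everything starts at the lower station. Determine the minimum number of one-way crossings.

13

Counting alone: the keeper can take at most 1 across per trip to the upper station, so moving all 7 needs at least 7 loaded trips out, with a return between consecutive ones — at least 13 crossings.
The plan below uses exactly 13 crossings, so it is optimal:
1. Keeper goes to the upper station with the hawk.
2. Keeper goes back to the lower station alone.
3. Keeper goes to the upper station with the gecko.
4. Keeper goes back to the lower station alone.
5. Keeper goes to the upper station with the finch.
6. Keeper goes back to the lower station alone.
7. Keeper goes to the upper station with the beetle.
8. Keeper goes back to the lower station alone.
9. Keeper goes to the upper station with the spider.
10. Keeper goes back to the lower station alone.
11. Keeper goes to the upper station with the toad.
12. Keeper goes back to the lower station alone.
13. Keeper goes to the upper station with the snake.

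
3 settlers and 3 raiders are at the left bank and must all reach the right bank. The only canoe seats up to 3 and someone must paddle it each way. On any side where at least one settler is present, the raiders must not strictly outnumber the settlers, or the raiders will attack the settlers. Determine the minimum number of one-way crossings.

5

Counting alone: each trip to the right bank takes at most 3 across and each return brings at least 1 back, so after t trips out (and t−1 returns) at most 3t − (t−1) of the 6 are across; that first reaches 6 at t = 3, so at least 5 crossings are needed.
The plan below uses exactly 5 crossings, so it is optimal:
1. 2 raiders → the right bank.  (the left bank: 3S 1R; the right bank: 0S 2R)
2. 1 raider ← the left bank.  (the left bank: 3S 2R; the right bank: 0S 1R)
3. 3 settlers → the right bank.  (the left bank: 0S 2R; the right bank: 3S 1R)
4. 1 raider ← the left bank.  (the left bank: 0S 3R; the right bank: 3S 0R)
5. 3 raiders → the right bank.  (the left bank: 0S 0R; the right bank: 3S 3R)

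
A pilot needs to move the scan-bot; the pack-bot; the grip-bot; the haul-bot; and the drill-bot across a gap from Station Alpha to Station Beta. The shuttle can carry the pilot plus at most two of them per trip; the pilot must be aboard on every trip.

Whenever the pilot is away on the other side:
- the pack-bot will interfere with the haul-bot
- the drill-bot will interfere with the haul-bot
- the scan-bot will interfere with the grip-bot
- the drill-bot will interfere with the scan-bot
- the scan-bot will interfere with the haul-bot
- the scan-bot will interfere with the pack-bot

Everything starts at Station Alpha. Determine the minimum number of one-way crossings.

7

Counting alone: the pilot can take at most 2 across per trip to Station Beta, so moving all 5 needs at least 3 loaded trips out, with a return between consecutive ones — at least 5 crossings.
The safety rule pushes this higher. Following every safe sequence of crossings, the most of the 5 that can be at Station Beta as the shuttle arrives there on crossing 5 is 4 — never all 5.
So no plan with fewer than 7 crossings exists, and this one achieves 7:
1. Pilot goes to Station Beta with the haul-bot and the scan-bot.  [Station Alpha: the drill-bot, the grip-bot, the pack-bot | Station Beta: the haul-bot, the scan-bot]
2. Pilot goes back to Station Alpha with the scan-bot.  [Station Alpha: the drill-bot, the grip-bot, the pack-bot, the scan-bot | Station Beta: the haul-bot]
3. Pilot goes to Station Beta with the grip-bot and the scan-bot.  [Station Alpha: the drill-bot, the pack-bot | Station Beta: the grip-bot, the haul-bot, the scan-bot]
4. Pilot goes back to Station Alpha with the scan-bot.  [Station Alpha: the drill-bot, the pack-bot, the scan-bot | Station Beta: the grip-bot, the haul-bot]
5. Pilot goes to Station Beta with the drill-bot and the pack-bot.  [Station Alpha: the scan-bot | Station Beta: the drill-bot, the grip-bot, the haul-bot, the pack-bot]
6. Pilot goes back to Station Alpha with the haul-bot.  [Station Alpha: the haul-bot, the scan-bot | Station Beta: the drill-bot, the grip-bot, the pack-bot]
7. Pilot goes to Station Beta with the haul-bot and the scan-bot.  [Station Alpha: — | Station Beta: the drill-bot, the grip-bot, the haul-bot, the pack-bot, the scan-bot]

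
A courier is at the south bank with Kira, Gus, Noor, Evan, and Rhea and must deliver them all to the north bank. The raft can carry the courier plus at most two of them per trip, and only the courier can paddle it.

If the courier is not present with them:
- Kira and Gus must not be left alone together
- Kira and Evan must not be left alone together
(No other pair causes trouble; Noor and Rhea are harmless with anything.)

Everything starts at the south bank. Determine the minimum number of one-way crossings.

Counting alone: the courier can take at most 2 across per trip to the north bank, so moving all 5 needs at least 3 loaded trips out, with a return between consecutive ones — at least 5 crossings.
The plan below uses exactly 5 crossings, so it is optimal:
1. Courier goes to the north bank with Kira.  [the south bank: Evan, Gus, Noor, Rhea | the north bank: Kira]
2. Courier goes back to the south bank alone.  [the south bank: Evan, Gus, Noor, Rhea | the north bank: Kira]
3. Courier goes to the north bank with Noor and Rhea.  [the south bank: Evan, Gus | the north bank: Kira, Noor, Rhea]
4. Courier goes back to the south bank alone.  [the south bank: Evan, Gus | the north bank: Kira, Noor, Rhea]
5. Courier goes to the north bank with Evan and Gus.  [the south bank: — | the north bank: Evan, Gus, Kira, Noor, Rhea]

5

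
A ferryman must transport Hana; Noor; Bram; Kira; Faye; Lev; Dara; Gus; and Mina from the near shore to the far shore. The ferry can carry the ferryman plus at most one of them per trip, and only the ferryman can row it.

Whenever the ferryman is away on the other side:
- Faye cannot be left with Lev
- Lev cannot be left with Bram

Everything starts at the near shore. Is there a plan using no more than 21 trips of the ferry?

Yes

Yes — this plan uses 19 crossings (≤ 21):
1. Ferryman goes to the far shore with Lev.
2. Ferryman goes back to the near shore alone.
3. Ferryman goes to the far shore with Hana.
4. Ferryman goes back to the near shore alone.
5. Ferryman goes to the far shore with Noor.
6. Ferryman goes back to the near shore alone.
7. Ferryman goes to the far shore with Bram.
8. Ferryman goes back to the near shore with Lev.
9. Ferryman goes to the far shore with Faye.
10. Ferryman goes back to the near shore alone.
11. Ferryman goes to the far shore with Kira.
12. Ferryman goes back to the near shore alone.
13. Ferryman goes to the far shore with Dara.
14. Ferryman goes back to the near shore alone.
15. Ferryman goes to the far shore with Gus.
16. Ferryman goes back to the near shore alone.
17. Ferryman goes to the far shore with Mina.
18. Ferryman goes back to the near shore alone.
19. Ferryman goes to the far shore with Lev.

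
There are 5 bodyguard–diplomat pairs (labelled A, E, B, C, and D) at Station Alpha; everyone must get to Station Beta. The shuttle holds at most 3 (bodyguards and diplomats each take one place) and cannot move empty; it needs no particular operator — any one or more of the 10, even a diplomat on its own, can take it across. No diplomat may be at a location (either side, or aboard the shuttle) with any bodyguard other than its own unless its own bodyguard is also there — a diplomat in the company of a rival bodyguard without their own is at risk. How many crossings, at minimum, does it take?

Counting alone: each trip to Station Beta takes at most 3 across and each return brings at least 1 back, so after t trips out (and t−1 returns) at most 3t − (t−1) of the 10 are across; that first reaches 10 at t = 5, so at least 9 crossings are needed.
The safety rule pushes this higher. Following every safe sequence of crossings, the most of the 10 that can be at Station Beta as the shuttle arrives there on crossing 9 is 9 — never all 10.
So no plan with fewer than 11 crossings exists, and this one achieves 11:
1. bodyguard A and diplomat A cross → Station Beta.
2. bodyguard A crosses ← Station Alpha.
3. diplomat B, diplomat C, and diplomat E cross → Station Beta.
4. diplomat A crosses ← Station Alpha.
5. bodyguard B, bodyguard C, and bodyguard E cross → Station Beta.
6. bodyguard E and diplomat E cross ← Station Alpha.
7. bodyguard A, bodyguard D, and bodyguard E cross → Station Beta.
8. diplomat B crosses ← Station Alpha.
9. diplomat A and diplomat E cross → Station Beta.
10. diplomat A crosses ← Station Alpha.
11. diplomat A, diplomat B, and diplomat D cross → Station Beta.

11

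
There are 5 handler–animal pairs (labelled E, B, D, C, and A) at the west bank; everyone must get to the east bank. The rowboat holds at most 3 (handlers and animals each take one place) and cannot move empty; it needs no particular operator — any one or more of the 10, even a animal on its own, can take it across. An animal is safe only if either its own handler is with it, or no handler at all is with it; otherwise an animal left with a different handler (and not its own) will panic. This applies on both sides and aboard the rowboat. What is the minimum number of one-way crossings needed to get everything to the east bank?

11

Counting alone: each trip to the east bank takes at most 3 across and each return brings at least 1 back, so after t trips out (and t−1 returns) at most 3t − (t−1) of the 10 are across; that first reaches 10 at t = 5, so at least 9 crossings are needed.
The safety rule pushes this higher. Following every safe sequence of crossings, the most of the 10 that can be at the east bank as the rowboat arrives there on crossing 9 is 9 — never all 10.
So no plan with fewer than 11 crossings exists, and this one achieves 11:
1. animal E and handler E cross → the east bank.
2. handler E crosses ← the west bank.
3. animal B, animal C, and animal D cross → the east bank.
4. animal E crosses ← the west bank.
5. handler B, handler C, and handler D cross → the east bank.
6. animal B and handler B cross ← the west bank.
7. handler A, handler B, and handler E cross → the east bank.
8. animal D crosses ← the west bank.
9. animal B and animal E cross → the east bank.
10. animal E crosses ← the west bank.
11. animal A, animal D, and animal E cross → the east bank.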